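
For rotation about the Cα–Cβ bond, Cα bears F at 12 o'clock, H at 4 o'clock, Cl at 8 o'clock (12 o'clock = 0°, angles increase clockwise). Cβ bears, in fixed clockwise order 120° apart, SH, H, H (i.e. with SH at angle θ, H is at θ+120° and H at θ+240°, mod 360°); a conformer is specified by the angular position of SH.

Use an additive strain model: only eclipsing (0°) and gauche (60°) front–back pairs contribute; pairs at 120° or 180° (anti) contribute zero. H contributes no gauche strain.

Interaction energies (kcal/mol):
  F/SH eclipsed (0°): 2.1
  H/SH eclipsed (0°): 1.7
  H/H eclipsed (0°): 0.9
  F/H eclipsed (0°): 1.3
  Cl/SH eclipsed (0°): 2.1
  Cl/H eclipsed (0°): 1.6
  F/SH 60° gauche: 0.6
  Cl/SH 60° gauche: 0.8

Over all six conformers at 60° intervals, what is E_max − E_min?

SH at 0° (eclipsed): F(0°)/SH(0°) eclipsed 2.1; H(120°)/H(120°) eclipsed 0.9; Cl(240°)/H(240°) eclipsed 1.6 → 4.6 kcal/mol.
SH at 60° (staggered): F(0°)/SH(60°) gauche 0.6 → 0.6 kcal/mol.
SH at 120° (eclipsed): F(0°)/H(0°) eclipsed 1.3; H(120°)/SH(120°) eclipsed 1.7; Cl(240°)/H(240°) eclipsed 1.6 → 4.6 kcal/mol.
SH at 180° (staggered): Cl(240°)/SH(180°) gauche 0.8 → 0.8 kcal/mol.
SH at 240° (eclipsed): F(0°)/H(0°) eclipsed 1.3; H(120°)/H(120°) eclipsed 0.9; Cl(240°)/SH(240°) eclipsed 2.1 → 4.3 kcal/mol.
SH at 300° (staggered): F(0°)/SH(300°) gauche 0.6; Cl(240°)/SH(300°) gauche 0.8 → 1.4 kcal/mol.
Max at 0° (4.6 kcal/mol), min at 60° (0.6 kcal/mol); barrier = 4.0 kcal/mol.

4.0 kcal/mol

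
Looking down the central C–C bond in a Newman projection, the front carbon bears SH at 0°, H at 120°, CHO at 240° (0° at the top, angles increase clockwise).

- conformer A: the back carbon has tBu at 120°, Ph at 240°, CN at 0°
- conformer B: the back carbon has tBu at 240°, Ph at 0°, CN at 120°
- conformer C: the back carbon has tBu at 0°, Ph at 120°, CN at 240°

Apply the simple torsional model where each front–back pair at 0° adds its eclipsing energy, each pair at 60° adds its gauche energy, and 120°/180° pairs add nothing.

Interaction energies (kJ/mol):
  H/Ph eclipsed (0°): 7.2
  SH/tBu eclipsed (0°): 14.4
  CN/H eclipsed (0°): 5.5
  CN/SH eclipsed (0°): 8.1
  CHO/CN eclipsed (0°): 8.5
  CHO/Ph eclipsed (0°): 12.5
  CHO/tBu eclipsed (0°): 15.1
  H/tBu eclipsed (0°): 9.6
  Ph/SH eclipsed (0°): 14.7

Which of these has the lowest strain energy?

A (eclipsed): SH–CN eclipsed, H–tBu eclipsed, CHO–Ph eclipsed; 8.1 + 9.6 + 12.5 = 30.2 kJ/mol.
B (eclipsed): SH–Ph eclipsed, H–CN eclipsed, CHO–tBu eclipsed; 14.7 + 5.5 + 15.1 = 35.3 kJ/mol.
C (eclipsed): SH–tBu eclipsed, H–Ph eclipsed, CHO–CN eclipsed; 14.4 + 7.2 + 8.5 = 30.1 kJ/mol.
C has the lowest total (30.1 kJ/mol).

C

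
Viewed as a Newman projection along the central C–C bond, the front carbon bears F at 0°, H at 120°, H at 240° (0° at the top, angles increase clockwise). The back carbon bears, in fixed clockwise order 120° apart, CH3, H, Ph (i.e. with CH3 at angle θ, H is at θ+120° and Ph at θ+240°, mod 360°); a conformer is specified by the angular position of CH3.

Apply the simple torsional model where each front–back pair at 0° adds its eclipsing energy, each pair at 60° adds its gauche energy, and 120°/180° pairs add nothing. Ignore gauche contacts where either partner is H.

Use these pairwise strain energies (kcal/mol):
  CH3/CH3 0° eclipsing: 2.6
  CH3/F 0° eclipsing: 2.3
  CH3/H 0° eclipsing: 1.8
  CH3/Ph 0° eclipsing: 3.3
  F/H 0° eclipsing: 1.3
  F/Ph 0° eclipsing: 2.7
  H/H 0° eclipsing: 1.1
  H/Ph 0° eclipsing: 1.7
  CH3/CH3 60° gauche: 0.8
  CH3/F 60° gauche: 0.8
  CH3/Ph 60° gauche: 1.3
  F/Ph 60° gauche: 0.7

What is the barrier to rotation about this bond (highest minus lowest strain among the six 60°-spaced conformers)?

4.9 kcal/mol

CH3 at 0° is eclipsed. F at 0° is eclipsed with CH3 at 0° (2.3); H at 120° is eclipsed with H at 120° (1.1); H at 240° is eclipsed with Ph at 240° (1.7). Total 5.1 kcal/mol.
CH3 at 60° is staggered. F at 0° is gauche with CH3 at 60° (0.8); F at 0° is gauche with Ph at 300° (0.7). Total 1.5 kcal/mol.
CH3 at 120° is eclipsed. F at 0° is eclipsed with Ph at 0° (2.7); H at 120° is eclipsed with CH3 at 120° (1.8); H at 240° is eclipsed with H at 240° (1.1). Total 5.6 kcal/mol.
CH3 at 180° is staggered. F at 0° is gauche with Ph at 60° (0.7). Total 0.7 kcal/mol.
CH3 at 240° is eclipsed. F at 0° is eclipsed with H at 0° (1.3); H at 120° is eclipsed with Ph at 120° (1.7); H at 240° is eclipsed with CH3 at 240° (1.8). Total 4.8 kcal/mol.
CH3 at 300° is staggered. F at 0° is gauche with CH3 at 300° (0.8). Total 0.8 kcal/mol.
Max at 120° (5.6 kcal/mol), min at 180° (0.7 kcal/mol); barrier = 4.9 kcal/mol.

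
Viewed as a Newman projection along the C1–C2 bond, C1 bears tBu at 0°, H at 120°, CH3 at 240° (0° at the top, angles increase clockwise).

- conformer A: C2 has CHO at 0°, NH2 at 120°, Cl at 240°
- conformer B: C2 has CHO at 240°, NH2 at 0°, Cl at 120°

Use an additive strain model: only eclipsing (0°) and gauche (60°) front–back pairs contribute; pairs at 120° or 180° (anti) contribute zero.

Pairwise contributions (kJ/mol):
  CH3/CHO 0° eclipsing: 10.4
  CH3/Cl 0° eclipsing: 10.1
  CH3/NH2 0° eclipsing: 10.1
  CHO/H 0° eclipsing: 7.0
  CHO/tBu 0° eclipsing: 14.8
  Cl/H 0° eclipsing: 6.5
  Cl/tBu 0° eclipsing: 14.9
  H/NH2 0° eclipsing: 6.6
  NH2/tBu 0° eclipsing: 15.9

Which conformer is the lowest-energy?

A (eclipsed): tBu–CHO eclipsed, H–NH2 eclipsed, CH3–Cl eclipsed; 14.8 + 6.6 + 10.1 = 31.5 kJ/mol.
B (eclipsed): tBu–NH2 eclipsed, H–Cl eclipsed, CH3–CHO eclipsed; 15.9 + 6.5 + 10.4 = 32.8 kJ/mol.
A has the lowest total (31.5 kJ/mol).

A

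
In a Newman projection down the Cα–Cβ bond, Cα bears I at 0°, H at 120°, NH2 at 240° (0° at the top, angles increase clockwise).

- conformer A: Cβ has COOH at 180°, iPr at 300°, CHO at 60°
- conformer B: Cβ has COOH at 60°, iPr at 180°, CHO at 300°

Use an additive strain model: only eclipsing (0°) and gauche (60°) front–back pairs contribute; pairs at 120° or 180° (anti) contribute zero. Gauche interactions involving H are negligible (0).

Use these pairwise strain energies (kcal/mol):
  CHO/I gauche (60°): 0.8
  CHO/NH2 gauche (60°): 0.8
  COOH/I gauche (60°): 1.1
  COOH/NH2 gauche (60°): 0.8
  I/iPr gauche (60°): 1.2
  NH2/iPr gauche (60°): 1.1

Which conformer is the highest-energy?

A

A (staggered): I–iPr gauche, I–CHO gauche, NH2–COOH gauche, NH2–iPr gauche; 1.2 + 0.8 + 0.8 + 1.1 = 3.9 kcal/mol.
B (staggered): I–COOH gauche, I–CHO gauche, NH2–iPr gauche, NH2–CHO gauche; 1.1 + 0.8 + 1.1 + 0.8 = 3.8 kcal/mol.
A has the highest total (3.9 kcal/mol).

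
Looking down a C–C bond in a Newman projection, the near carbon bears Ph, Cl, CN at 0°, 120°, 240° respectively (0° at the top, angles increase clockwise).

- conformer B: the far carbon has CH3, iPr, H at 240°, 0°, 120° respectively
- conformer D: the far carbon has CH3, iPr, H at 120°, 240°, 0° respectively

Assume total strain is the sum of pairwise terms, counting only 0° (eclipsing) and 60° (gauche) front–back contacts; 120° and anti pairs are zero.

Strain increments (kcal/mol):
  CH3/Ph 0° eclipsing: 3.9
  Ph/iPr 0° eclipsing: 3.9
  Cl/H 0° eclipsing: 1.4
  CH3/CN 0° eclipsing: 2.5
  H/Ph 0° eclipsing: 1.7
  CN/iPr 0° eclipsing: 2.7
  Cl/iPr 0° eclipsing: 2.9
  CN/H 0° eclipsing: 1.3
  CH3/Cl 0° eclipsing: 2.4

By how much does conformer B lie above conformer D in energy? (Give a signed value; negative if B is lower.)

+1.0 kcal/mol

B is eclipsed. Ph at 0° is eclipsed with iPr at 0° (3.9); Cl at 120° is eclipsed with H at 120° (1.4); CN at 240° is eclipsed with CH3 at 240° (2.5). Total 7.8 kcal/mol.
D is eclipsed. Ph at 0° is eclipsed with H at 0° (1.7); Cl at 120° is eclipsed with CH3 at 120° (2.4); CN at 240° is eclipsed with iPr at 240° (2.7). Total 6.8 kcal/mol.
E(B) − E(D) = 7.8 − 6.8 = +1.0 kcal/mol.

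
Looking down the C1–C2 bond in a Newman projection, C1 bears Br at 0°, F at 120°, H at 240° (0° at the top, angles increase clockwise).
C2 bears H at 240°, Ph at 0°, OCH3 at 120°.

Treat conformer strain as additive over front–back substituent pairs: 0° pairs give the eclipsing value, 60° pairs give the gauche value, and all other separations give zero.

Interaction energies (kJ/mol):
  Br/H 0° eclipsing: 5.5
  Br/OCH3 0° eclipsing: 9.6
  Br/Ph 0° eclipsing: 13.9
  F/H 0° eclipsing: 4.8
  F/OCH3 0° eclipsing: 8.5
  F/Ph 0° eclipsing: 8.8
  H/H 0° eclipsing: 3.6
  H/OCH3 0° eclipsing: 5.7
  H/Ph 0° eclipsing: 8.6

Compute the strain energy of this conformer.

26.0 kJ/mol

This conformer (eclipsed): Br(0°)/Ph(0°) eclipsed 13.9; F(120°)/OCH3(120°) eclipsed 8.5; H(240°)/H(240°) eclipsed 3.6 → 26.0 kJ/mol.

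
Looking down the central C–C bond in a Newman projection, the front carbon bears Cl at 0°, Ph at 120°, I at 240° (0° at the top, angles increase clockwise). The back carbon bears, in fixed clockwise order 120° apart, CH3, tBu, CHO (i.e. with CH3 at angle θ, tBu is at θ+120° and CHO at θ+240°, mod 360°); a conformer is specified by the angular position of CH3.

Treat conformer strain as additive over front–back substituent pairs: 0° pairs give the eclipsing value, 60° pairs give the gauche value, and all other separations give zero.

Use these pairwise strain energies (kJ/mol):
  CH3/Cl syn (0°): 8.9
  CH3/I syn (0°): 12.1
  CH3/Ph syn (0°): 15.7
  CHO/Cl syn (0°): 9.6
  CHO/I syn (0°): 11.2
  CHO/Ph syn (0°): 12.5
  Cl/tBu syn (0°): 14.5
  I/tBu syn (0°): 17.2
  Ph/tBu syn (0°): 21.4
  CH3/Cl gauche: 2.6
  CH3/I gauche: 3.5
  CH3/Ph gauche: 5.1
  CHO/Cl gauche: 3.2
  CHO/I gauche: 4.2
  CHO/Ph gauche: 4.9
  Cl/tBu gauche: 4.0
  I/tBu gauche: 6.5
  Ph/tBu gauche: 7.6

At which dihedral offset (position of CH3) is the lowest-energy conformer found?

300°

CH3 at 0° is eclipsed. Cl at 0° is eclipsed with CH3 at 0° (8.9); Ph at 120° is eclipsed with tBu at 120° (21.4); I at 240° is eclipsed with CHO at 240° (11.2). Total 41.5 kJ/mol.
CH3 at 60° is staggered. Cl at 0° is gauche with CH3 at 60° (2.6); Cl at 0° is gauche with CHO at 300° (3.2); Ph at 120° is gauche with CH3 at 60° (5.1); Ph at 120° is gauche with tBu at 180° (7.6); I at 240° is gauche with tBu at 180° (6.5); I at 240° is gauche with CHO at 300° (4.2). Total 29.2 kJ/mol.
CH3 at 120° is eclipsed. Cl at 0° is eclipsed with CHO at 0° (9.6); Ph at 120° is eclipsed with CH3 at 120° (15.7); I at 240° is eclipsed with tBu at 240° (17.2). Total 42.5 kJ/mol.
CH3 at 180° is staggered. Cl at 0° is gauche with tBu at 300° (4.0); Cl at 0° is gauche with CHO at 60° (3.2); Ph at 120° is gauche with CH3 at 180° (5.1); Ph at 120° is gauche with CHO at 60° (4.9); I at 240° is gauche with CH3 at 180° (3.5); I at 240° is gauche with tBu at 300° (6.5). Total 27.2 kJ/mol.
CH3 at 240° is eclipsed. Cl at 0° is eclipsed with tBu at 0° (14.5); Ph at 120° is eclipsed with CHO at 120° (12.5); I at 240° is eclipsed with CH3 at 240° (12.1). Total 39.1 kJ/mol.
CH3 at 300° is staggered. Cl at 0° is gauche with CH3 at 300° (2.6); Cl at 0° is gauche with tBu at 60° (4.0); Ph at 120° is gauche with tBu at 60° (7.6); Ph at 120° is gauche with CHO at 180° (4.9); I at 240° is gauche with CH3 at 300° (3.5); I at 240° is gauche with CHO at 180° (4.2). Total 26.8 kJ/mol.
The minimum (26.8 kJ/mol) occurs with CH3 at 300°.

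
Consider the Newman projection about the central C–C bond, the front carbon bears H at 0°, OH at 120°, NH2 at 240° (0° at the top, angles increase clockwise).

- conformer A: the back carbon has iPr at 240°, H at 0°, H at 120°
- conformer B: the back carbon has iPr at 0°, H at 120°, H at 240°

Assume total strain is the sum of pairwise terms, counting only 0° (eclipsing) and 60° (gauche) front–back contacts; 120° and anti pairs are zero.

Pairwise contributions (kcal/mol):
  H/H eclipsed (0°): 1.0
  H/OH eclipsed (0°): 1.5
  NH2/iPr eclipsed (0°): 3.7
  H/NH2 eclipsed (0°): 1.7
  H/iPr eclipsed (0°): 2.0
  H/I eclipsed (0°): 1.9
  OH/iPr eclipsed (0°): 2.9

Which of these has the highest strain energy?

A

A (eclipsed): H–H eclipsed, OH–H eclipsed, NH2–iPr eclipsed; 1.0 + 1.5 + 3.7 = 6.2 kcal/mol.
B (eclipsed): H–iPr eclipsed, OH–H eclipsed, NH2–H eclipsed; 2.0 + 1.5 + 1.7 = 5.2 kcal/mol.
A has the highest total (6.2 kcal/mol).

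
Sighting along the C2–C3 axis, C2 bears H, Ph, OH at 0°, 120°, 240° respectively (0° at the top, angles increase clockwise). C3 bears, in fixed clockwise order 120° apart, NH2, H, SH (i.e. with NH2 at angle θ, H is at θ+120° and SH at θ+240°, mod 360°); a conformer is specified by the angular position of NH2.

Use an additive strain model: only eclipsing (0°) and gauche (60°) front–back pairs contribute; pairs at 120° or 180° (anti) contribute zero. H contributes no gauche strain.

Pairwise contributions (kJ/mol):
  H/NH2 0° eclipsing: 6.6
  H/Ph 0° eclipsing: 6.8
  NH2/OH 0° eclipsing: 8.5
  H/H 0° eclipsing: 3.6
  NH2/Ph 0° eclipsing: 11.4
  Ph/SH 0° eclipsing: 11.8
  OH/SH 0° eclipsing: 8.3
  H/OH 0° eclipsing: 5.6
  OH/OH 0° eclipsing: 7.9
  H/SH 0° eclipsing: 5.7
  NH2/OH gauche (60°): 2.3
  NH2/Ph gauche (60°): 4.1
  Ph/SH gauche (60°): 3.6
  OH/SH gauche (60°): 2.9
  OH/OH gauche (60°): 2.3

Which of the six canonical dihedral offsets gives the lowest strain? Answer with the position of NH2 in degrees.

60°

NH2 at 0° (eclipsed): H(0°)/NH2(0°) eclipsed 6.6; Ph(120°)/H(120°) eclipsed 6.8; OH(240°)/SH(240°) eclipsed 8.3 → 21.7 kJ/mol.
NH2 at 60° (staggered): Ph(120°)/NH2(60°) gauche 4.1; OH(240°)/SH(300°) gauche 2.9 → 7.0 kJ/mol.
NH2 at 120° (eclipsed): H(0°)/SH(0°) eclipsed 5.7; Ph(120°)/NH2(120°) eclipsed 11.4; OH(240°)/H(240°) eclipsed 5.6 → 22.7 kJ/mol.
NH2 at 180° (staggered): Ph(120°)/NH2(180°) gauche 4.1; Ph(120°)/SH(60°) gauche 3.6; OH(240°)/NH2(180°) gauche 2.3 → 10.0 kJ/mol.
NH2 at 240° (eclipsed): H(0°)/H(0°) eclipsed 3.6; Ph(120°)/SH(120°) eclipsed 11.8; OH(240°)/NH2(240°) eclipsed 8.5 → 23.9 kJ/mol.
NH2 at 300° (staggered): Ph(120°)/SH(180°) gauche 3.6; OH(240°)/NH2(300°) gauche 2.3; OH(240°)/SH(180°) gauche 2.9 → 8.8 kJ/mol.
The minimum (7.0 kJ/mol) occurs with NH2 at 60°.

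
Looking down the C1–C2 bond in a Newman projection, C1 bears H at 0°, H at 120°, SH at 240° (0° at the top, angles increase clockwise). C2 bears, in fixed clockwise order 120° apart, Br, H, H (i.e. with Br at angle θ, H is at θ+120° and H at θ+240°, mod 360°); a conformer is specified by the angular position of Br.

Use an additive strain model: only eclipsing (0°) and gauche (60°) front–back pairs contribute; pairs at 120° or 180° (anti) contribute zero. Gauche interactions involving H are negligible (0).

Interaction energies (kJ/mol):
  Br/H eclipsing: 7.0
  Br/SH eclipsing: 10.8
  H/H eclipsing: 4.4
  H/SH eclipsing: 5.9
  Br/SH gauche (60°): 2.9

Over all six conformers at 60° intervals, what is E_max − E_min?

Br at 0° (eclipsed): H(0°)/Br(0°) eclipsed 7.0; H(120°)/H(120°) eclipsed 4.4; SH(240°)/H(240°) eclipsed 5.9 → 17.3 kJ/mol.
Br at 60° (staggered): no non-H gauche contacts → 0.0 kJ/mol.
Br at 120° (eclipsed): H(0°)/H(0°) eclipsed 4.4; H(120°)/Br(120°) eclipsed 7.0; SH(240°)/H(240°) eclipsed 5.9 → 17.3 kJ/mol.
Br at 180° (staggered): SH(240°)/Br(180°) gauche 2.9 → 2.9 kJ/mol.
Br at 240° (eclipsed): H(0°)/H(0°) eclipsed 4.4; H(120°)/H(120°) eclipsed 4.4; SH(240°)/Br(240°) eclipsed 10.8 → 19.6 kJ/mol.
Br at 300° (staggered): SH(240°)/Br(300°) gauche 2.9 → 2.9 kJ/mol.
Max at 240° (19.6 kJ/mol), min at 60° (0.0 kJ/mol); barrier = 19.6 kJ/mol.

19.6 kJ/mol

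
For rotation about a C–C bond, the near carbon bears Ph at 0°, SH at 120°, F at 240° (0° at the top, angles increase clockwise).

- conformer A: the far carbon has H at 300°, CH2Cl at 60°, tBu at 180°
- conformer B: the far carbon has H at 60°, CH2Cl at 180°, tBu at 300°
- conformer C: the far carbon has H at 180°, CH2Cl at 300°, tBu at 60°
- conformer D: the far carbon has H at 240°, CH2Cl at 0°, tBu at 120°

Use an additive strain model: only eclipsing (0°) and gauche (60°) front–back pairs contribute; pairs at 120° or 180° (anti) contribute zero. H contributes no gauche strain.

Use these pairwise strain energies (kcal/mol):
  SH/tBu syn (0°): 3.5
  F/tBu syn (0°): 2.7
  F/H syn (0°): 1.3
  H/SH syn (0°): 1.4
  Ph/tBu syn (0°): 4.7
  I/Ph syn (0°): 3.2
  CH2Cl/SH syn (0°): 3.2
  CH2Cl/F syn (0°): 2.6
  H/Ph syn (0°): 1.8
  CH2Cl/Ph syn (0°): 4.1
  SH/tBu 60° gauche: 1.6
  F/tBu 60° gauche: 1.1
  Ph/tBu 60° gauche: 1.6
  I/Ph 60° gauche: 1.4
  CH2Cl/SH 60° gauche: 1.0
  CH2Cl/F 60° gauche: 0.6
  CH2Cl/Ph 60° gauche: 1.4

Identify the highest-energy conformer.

A (staggered): Ph(0°)/CH2Cl(60°) gauche 1.4; SH(120°)/CH2Cl(60°) gauche 1.0; SH(120°)/tBu(180°) gauche 1.6; F(240°)/tBu(180°) gauche 1.1 → 5.1 kcal/mol.
B (staggered): Ph(0°)/tBu(300°) gauche 1.6; SH(120°)/CH2Cl(180°) gauche 1.0; F(240°)/CH2Cl(180°) gauche 0.6; F(240°)/tBu(300°) gauche 1.1 → 4.3 kcal/mol.
C (staggered): Ph(0°)/CH2Cl(300°) gauche 1.4; Ph(0°)/tBu(60°) gauche 1.6; SH(120°)/tBu(60°) gauche 1.6; F(240°)/CH2Cl(300°) gauche 0.6 → 5.2 kcal/mol.
D (eclipsed): Ph(0°)/CH2Cl(0°) eclipsed 4.1; SH(120°)/tBu(120°) eclipsed 3.5; F(240°)/H(240°) eclipsed 1.3 → 8.9 kcal/mol.
D has the highest total (8.9 kcal/mol).

D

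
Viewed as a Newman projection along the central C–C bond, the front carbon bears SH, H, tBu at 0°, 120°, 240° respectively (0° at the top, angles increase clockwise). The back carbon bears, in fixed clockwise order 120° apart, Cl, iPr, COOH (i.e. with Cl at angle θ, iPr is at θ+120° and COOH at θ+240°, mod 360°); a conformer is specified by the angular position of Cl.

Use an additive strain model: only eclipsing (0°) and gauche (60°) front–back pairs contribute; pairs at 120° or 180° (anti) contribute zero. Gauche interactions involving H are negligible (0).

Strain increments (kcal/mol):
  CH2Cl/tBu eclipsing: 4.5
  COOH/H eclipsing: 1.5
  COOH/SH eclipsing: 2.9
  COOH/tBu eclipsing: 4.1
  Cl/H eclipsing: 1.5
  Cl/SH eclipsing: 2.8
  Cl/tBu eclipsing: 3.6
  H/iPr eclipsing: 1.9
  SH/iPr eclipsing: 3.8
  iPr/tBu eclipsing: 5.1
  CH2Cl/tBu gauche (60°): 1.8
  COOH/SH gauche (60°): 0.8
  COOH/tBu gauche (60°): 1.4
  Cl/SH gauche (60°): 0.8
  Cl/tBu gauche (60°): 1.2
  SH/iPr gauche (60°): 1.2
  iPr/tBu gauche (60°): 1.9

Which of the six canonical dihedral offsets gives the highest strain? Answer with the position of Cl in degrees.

Cl at 0° (eclipsed): SH(0°)/Cl(0°) eclipsed 2.8; H(120°)/iPr(120°) eclipsed 1.9; tBu(240°)/COOH(240°) eclipsed 4.1 → 8.8 kcal/mol.
Cl at 60° (staggered): SH(0°)/Cl(60°) gauche 0.8; SH(0°)/COOH(300°) gauche 0.8; tBu(240°)/iPr(180°) gauche 1.9; tBu(240°)/COOH(300°) gauche 1.4 → 4.9 kcal/mol.
Cl at 120° (eclipsed): SH(0°)/COOH(0°) eclipsed 2.9; H(120°)/Cl(120°) eclipsed 1.5; tBu(240°)/iPr(240°) eclipsed 5.1 → 9.5 kcal/mol.
Cl at 180° (staggered): SH(0°)/iPr(300°) gauche 1.2; SH(0°)/COOH(60°) gauche 0.8; tBu(240°)/Cl(180°) gauche 1.2; tBu(240°)/iPr(300°) gauche 1.9 → 5.1 kcal/mol.
Cl at 240° (eclipsed): SH(0°)/iPr(0°) eclipsed 3.8; H(120°)/COOH(120°) eclipsed 1.5; tBu(240°)/Cl(240°) eclipsed 3.6 → 8.9 kcal/mol.
Cl at 300° (staggered): SH(0°)/Cl(300°) gauche 0.8; SH(0°)/iPr(60°) gauche 1.2; tBu(240°)/Cl(300°) gauche 1.2; tBu(240°)/COOH(180°) gauche 1.4 → 4.6 kcal/mol.
The maximum (9.5 kcal/mol) occurs with Cl at 120°.

120°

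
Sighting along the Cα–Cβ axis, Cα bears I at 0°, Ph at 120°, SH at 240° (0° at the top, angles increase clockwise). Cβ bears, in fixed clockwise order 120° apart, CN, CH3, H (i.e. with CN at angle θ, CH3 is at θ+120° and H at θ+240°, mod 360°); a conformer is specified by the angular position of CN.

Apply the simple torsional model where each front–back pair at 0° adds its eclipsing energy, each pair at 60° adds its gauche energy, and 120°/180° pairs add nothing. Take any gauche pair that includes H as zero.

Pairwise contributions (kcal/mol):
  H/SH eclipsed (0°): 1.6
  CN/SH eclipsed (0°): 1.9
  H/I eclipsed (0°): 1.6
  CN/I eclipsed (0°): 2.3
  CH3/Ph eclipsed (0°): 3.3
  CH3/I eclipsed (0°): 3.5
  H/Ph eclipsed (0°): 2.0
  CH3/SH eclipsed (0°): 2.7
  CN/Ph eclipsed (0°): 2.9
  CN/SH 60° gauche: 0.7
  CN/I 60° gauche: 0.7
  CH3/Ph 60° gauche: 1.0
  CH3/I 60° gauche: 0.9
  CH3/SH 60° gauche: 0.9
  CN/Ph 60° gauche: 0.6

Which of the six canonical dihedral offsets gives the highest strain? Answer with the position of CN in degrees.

CN at 0° (eclipsed): I–CN eclipsed, Ph–CH3 eclipsed, SH–H eclipsed; 2.3 + 3.3 + 1.6 = 7.2 kcal/mol.
CN at 60° (staggered): I–CN gauche, Ph–CN gauche, Ph–CH3 gauche, SH–CH3 gauche; 0.7 + 0.6 + 1.0 + 0.9 = 3.2 kcal/mol.
CN at 120° (eclipsed): I–H eclipsed, Ph–CN eclipsed, SH–CH3 eclipsed; 1.6 + 2.9 + 2.7 = 7.2 kcal/mol.
CN at 180° (staggered): I–CH3 gauche, Ph–CN gauche, SH–CN gauche, SH–CH3 gauche; 0.9 + 0.6 + 0.7 + 0.9 = 3.1 kcal/mol.
CN at 240° (eclipsed): I–CH3 eclipsed, Ph–H eclipsed, SH–CN eclipsed; 3.5 + 2.0 + 1.9 = 7.4 kcal/mol.
CN at 300° (staggered): I–CN gauche, I–CH3 gauche, Ph–CH3 gauche, SH–CN gauche; 0.7 + 0.9 + 1.0 + 0.7 = 3.3 kcal/mol.
The maximum (7.4 kcal/mol) occurs with CN at 240°.

240°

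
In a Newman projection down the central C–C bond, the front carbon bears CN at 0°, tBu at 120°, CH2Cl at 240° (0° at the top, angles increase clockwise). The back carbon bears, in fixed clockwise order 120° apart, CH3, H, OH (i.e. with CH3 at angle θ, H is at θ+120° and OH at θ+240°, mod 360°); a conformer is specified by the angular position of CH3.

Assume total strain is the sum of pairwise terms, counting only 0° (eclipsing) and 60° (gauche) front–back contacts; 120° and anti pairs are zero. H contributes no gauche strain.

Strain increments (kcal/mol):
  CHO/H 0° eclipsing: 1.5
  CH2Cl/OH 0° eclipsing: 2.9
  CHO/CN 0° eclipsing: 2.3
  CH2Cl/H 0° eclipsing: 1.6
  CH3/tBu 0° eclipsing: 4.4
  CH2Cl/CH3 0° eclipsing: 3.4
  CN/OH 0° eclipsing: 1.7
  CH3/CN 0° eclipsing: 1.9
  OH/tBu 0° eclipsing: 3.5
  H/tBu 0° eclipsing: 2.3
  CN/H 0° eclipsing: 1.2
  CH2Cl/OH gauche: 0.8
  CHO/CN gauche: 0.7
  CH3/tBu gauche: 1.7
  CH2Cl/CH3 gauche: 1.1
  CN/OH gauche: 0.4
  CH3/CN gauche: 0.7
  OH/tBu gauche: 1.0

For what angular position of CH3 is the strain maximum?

CH3 at 0° (eclipsed): CN(0°)/CH3(0°) eclipsed 1.9; tBu(120°)/H(120°) eclipsed 2.3; CH2Cl(240°)/OH(240°) eclipsed 2.9 → 7.1 kcal/mol.
CH3 at 60° (staggered): CN(0°)/CH3(60°) gauche 0.7; CN(0°)/OH(300°) gauche 0.4; tBu(120°)/CH3(60°) gauche 1.7; CH2Cl(240°)/OH(300°) gauche 0.8 → 3.6 kcal/mol.
CH3 at 120° (eclipsed): CN(0°)/OH(0°) eclipsed 1.7; tBu(120°)/CH3(120°) eclipsed 4.4; CH2Cl(240°)/H(240°) eclipsed 1.6 → 7.7 kcal/mol.
CH3 at 180° (staggered): CN(0°)/OH(60°) gauche 0.4; tBu(120°)/CH3(180°) gauche 1.7; tBu(120°)/OH(60°) gauche 1.0; CH2Cl(240°)/CH3(180°) gauche 1.1 → 4.2 kcal/mol.
CH3 at 240° (eclipsed): CN(0°)/H(0°) eclipsed 1.2; tBu(120°)/OH(120°) eclipsed 3.5; CH2Cl(240°)/CH3(240°) eclipsed 3.4 → 8.1 kcal/mol.
CH3 at 300° (staggered): CN(0°)/CH3(300°) gauche 0.7; tBu(120°)/OH(180°) gauche 1.0; CH2Cl(240°)/CH3(300°) gauche 1.1; CH2Cl(240°)/OH(180°) gauche 0.8 → 3.6 kcal/mol.
The maximum (8.1 kcal/mol) occurs with CH3 at 240°.

240°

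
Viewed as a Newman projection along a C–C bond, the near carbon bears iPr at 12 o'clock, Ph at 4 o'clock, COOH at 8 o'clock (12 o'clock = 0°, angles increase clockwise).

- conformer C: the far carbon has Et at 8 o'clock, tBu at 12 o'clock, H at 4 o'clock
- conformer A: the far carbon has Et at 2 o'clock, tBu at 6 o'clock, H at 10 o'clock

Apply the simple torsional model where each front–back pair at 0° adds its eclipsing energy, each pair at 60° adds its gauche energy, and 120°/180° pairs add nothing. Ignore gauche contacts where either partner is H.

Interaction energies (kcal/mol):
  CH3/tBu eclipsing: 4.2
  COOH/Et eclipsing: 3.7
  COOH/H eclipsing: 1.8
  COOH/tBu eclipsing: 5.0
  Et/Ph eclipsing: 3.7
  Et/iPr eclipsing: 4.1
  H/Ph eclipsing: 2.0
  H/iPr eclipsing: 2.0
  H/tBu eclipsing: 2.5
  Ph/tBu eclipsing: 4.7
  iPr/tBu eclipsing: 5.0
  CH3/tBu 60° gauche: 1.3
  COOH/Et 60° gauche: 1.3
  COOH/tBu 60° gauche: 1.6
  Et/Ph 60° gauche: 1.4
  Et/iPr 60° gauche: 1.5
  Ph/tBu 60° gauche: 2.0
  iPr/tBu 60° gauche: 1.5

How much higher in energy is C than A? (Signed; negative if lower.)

+4.2 kcal/mol

C (eclipsed): iPr(0°)/tBu(0°) eclipsed 5.0; Ph(120°)/H(120°) eclipsed 2.0; COOH(240°)/Et(240°) eclipsed 3.7 → 10.7 kcal/mol.
A (staggered): iPr(0°)/Et(60°) gauche 1.5; Ph(120°)/Et(60°) gauche 1.4; Ph(120°)/tBu(180°) gauche 2.0; COOH(240°)/tBu(180°) gauche 1.6 → 6.5 kcal/mol.
E(C) − E(A) = 10.7 − 6.5 = +4.2 kcal/mol.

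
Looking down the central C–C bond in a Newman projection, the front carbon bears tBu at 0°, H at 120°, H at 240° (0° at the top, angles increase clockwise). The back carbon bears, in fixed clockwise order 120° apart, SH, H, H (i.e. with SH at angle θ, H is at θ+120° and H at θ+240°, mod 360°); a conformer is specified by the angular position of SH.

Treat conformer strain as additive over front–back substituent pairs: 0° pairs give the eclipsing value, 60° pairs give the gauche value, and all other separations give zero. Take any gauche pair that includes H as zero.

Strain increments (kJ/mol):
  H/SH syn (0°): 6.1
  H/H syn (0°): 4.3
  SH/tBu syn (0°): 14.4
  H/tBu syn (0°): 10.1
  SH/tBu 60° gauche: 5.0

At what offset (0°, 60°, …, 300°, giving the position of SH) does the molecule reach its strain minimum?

180°

SH at 0° (eclipsed): tBu–SH eclipsed, H–H eclipsed, H–H eclipsed; 14.4 + 4.3 + 4.3 = 23.0 kJ/mol.
SH at 60° (staggered): tBu–SH gauche; 5.0 = 5.0 kJ/mol.
SH at 120° (eclipsed): tBu–H eclipsed, H–SH eclipsed, H–H eclipsed; 10.1 + 6.1 + 4.3 = 20.5 kJ/mol.
SH at 180° (staggered): no non-H gauche contacts → 0.0 kJ/mol.
SH at 240° (eclipsed): tBu–H eclipsed, H–H eclipsed, H–SH eclipsed; 10.1 + 4.3 + 6.1 = 20.5 kJ/mol.
SH at 300° (staggered): tBu–SH gauche; 5.0 = 5.0 kJ/mol.
The minimum (0.0 kJ/mol) occurs with SH at 180°.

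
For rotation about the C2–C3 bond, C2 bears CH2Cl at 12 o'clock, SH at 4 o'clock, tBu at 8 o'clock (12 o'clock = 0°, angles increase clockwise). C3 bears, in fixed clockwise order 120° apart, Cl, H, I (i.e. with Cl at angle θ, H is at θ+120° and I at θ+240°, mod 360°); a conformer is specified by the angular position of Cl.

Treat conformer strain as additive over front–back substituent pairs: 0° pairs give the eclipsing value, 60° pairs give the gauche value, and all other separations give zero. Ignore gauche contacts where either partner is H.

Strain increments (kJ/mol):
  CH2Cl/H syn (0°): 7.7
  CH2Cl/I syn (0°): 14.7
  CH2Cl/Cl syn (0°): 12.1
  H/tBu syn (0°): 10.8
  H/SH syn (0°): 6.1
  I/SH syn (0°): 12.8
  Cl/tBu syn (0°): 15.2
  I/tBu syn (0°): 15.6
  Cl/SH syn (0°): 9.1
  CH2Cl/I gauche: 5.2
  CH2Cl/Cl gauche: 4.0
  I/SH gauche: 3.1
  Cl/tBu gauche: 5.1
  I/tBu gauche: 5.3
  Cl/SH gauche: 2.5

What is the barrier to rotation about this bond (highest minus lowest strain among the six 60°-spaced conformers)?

19.8 kJ/mol

Cl at 0° (eclipsed): CH2Cl–Cl eclipsed, SH–H eclipsed, tBu–I eclipsed; 12.1 + 6.1 + 15.6 = 33.8 kJ/mol.
Cl at 60° (staggered): CH2Cl–Cl gauche, CH2Cl–I gauche, SH–Cl gauche, tBu–I gauche; 4.0 + 5.2 + 2.5 + 5.3 = 17.0 kJ/mol.
Cl at 120° (eclipsed): CH2Cl–I eclipsed, SH–Cl eclipsed, tBu–H eclipsed; 14.7 + 9.1 + 10.8 = 34.6 kJ/mol.
Cl at 180° (staggered): CH2Cl–I gauche, SH–Cl gauche, SH–I gauche, tBu–Cl gauche; 5.2 + 2.5 + 3.1 + 5.1 = 15.9 kJ/mol.
Cl at 240° (eclipsed): CH2Cl–H eclipsed, SH–I eclipsed, tBu–Cl eclipsed; 7.7 + 12.8 + 15.2 = 35.7 kJ/mol.
Cl at 300° (staggered): CH2Cl–Cl gauche, SH–I gauche, tBu–Cl gauche, tBu–I gauche; 4.0 + 3.1 + 5.1 + 5.3 = 17.5 kJ/mol.
Max at 240° (35.7 kJ/mol), min at 180° (15.9 kJ/mol); barrier = 19.8 kJ/mol.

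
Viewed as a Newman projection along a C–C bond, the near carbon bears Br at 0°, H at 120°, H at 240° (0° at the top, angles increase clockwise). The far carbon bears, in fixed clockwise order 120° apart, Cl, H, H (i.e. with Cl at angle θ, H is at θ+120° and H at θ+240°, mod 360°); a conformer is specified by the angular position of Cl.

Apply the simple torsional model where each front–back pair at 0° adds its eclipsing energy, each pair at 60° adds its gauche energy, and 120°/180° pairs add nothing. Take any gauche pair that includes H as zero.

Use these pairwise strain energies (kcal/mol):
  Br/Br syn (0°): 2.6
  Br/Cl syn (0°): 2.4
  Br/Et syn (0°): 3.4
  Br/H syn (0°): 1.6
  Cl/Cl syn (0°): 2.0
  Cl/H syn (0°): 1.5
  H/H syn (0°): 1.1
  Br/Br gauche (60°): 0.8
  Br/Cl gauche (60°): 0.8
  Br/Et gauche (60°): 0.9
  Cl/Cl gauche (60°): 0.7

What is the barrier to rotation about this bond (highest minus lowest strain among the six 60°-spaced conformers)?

4.6 kcal/mol

Cl at 0° is eclipsed. Br at 0° is eclipsed with Cl at 0° (2.4); H at 120° is eclipsed with H at 120° (1.1); H at 240° is eclipsed with H at 240° (1.1). Total 4.6 kcal/mol.
Cl at 60° is staggered. Br at 0° is gauche with Cl at 60° (0.8). Total 0.8 kcal/mol.
Cl at 120° is eclipsed. Br at 0° is eclipsed with H at 0° (1.6); H at 120° is eclipsed with Cl at 120° (1.5); H at 240° is eclipsed with H at 240° (1.1). Total 4.2 kcal/mol.
Cl at 180° (staggered): no non-H gauche contacts → 0.0 kcal/mol.
Cl at 240° is eclipsed. Br at 0° is eclipsed with H at 0° (1.6); H at 120° is eclipsed with H at 120° (1.1); H at 240° is eclipsed with Cl at 240° (1.5). Total 4.2 kcal/mol.
Cl at 300° is staggered. Br at 0° is gauche with Cl at 300° (0.8). Total 0.8 kcal/mol.
Max at 0° (4.6 kcal/mol), min at 180° (0.0 kcal/mol); barrier = 4.6 kcal/mol.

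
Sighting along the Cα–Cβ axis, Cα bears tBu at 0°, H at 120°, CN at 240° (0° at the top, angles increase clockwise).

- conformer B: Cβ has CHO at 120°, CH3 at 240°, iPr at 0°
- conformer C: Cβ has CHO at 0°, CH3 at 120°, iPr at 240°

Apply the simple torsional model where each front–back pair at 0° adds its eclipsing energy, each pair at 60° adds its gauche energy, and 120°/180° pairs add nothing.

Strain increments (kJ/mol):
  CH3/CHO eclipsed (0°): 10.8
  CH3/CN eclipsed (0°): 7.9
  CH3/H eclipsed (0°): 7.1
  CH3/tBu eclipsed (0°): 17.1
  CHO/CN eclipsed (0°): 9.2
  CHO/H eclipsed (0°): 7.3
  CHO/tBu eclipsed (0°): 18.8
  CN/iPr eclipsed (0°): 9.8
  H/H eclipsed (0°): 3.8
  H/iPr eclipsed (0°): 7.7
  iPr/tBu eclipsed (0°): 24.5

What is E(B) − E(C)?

B (eclipsed): tBu(0°)/iPr(0°) eclipsed 24.5; H(120°)/CHO(120°) eclipsed 7.3; CN(240°)/CH3(240°) eclipsed 7.9 → 39.7 kJ/mol.
C (eclipsed): tBu(0°)/CHO(0°) eclipsed 18.8; H(120°)/CH3(120°) eclipsed 7.1; CN(240°)/iPr(240°) eclipsed 9.8 → 35.7 kJ/mol.
E(B) − E(C) = 39.7 − 35.7 = +4.0 kJ/mol.

+4.0 kJ/mol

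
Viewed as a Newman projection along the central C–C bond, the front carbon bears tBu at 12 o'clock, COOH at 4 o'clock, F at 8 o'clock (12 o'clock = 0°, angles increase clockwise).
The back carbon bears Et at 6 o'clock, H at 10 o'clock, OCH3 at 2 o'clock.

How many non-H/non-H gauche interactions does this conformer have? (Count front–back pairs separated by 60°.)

Non-H gauche pairs: tBu(0°)/OCH3(60°); COOH(120°)/Et(180°); COOH(120°)/OCH3(60°); F(240°)/Et(180°) — 4 interactions.

4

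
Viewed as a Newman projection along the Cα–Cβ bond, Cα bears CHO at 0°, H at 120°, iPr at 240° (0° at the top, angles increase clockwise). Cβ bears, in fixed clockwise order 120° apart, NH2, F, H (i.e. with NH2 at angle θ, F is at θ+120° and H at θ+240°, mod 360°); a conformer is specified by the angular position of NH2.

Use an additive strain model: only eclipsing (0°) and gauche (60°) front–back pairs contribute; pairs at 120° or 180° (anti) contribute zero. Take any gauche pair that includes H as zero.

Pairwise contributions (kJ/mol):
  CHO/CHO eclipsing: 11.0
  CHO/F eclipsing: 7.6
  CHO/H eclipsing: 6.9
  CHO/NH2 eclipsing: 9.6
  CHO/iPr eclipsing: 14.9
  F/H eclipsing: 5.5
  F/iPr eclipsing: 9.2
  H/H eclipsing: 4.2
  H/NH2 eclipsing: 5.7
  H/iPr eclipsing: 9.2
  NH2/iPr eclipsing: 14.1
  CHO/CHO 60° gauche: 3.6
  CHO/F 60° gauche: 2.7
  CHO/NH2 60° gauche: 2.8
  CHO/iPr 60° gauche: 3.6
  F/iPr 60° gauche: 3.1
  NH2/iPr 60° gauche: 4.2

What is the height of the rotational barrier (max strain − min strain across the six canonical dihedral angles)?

20.0 kJ/mol

NH2 at 0° (eclipsed): CHO(0°)/NH2(0°) eclipsed 9.6; H(120°)/F(120°) eclipsed 5.5; iPr(240°)/H(240°) eclipsed 9.2 → 24.3 kJ/mol.
NH2 at 60° (staggered): CHO(0°)/NH2(60°) gauche 2.8; iPr(240°)/F(180°) gauche 3.1 → 5.9 kJ/mol.
NH2 at 120° (eclipsed): CHO(0°)/H(0°) eclipsed 6.9; H(120°)/NH2(120°) eclipsed 5.7; iPr(240°)/F(240°) eclipsed 9.2 → 21.8 kJ/mol.
NH2 at 180° (staggered): CHO(0°)/F(300°) gauche 2.7; iPr(240°)/NH2(180°) gauche 4.2; iPr(240°)/F(300°) gauche 3.1 → 10.0 kJ/mol.
NH2 at 240° (eclipsed): CHO(0°)/F(0°) eclipsed 7.6; H(120°)/H(120°) eclipsed 4.2; iPr(240°)/NH2(240°) eclipsed 14.1 → 25.9 kJ/mol.
NH2 at 300° (staggered): CHO(0°)/NH2(300°) gauche 2.8; CHO(0°)/F(60°) gauche 2.7; iPr(240°)/NH2(300°) gauche 4.2 → 9.7 kJ/mol.
Max at 240° (25.9 kJ/mol), min at 60° (5.9 kJ/mol); barrier = 20.0 kJ/mol.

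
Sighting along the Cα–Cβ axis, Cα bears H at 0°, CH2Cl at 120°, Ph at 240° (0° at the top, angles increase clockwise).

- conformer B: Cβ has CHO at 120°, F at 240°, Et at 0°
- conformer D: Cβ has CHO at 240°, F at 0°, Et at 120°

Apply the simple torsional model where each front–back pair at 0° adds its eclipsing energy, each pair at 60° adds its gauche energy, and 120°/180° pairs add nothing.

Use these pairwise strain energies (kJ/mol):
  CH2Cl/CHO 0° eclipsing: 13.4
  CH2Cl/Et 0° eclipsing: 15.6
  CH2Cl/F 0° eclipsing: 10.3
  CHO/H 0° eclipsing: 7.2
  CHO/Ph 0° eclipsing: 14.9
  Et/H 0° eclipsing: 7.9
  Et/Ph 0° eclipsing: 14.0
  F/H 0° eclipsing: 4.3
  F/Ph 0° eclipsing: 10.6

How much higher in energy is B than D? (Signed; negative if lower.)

B (eclipsed): H(0°)/Et(0°) eclipsed 7.9; CH2Cl(120°)/CHO(120°) eclipsed 13.4; Ph(240°)/F(240°) eclipsed 10.6 → 31.9 kJ/mol.
D (eclipsed): H(0°)/F(0°) eclipsed 4.3; CH2Cl(120°)/Et(120°) eclipsed 15.6; Ph(240°)/CHO(240°) eclipsed 14.9 → 34.8 kJ/mol.
E(B) − E(D) = 31.9 − 34.8 = -2.9 kJ/mol.

-2.9 kJ/mol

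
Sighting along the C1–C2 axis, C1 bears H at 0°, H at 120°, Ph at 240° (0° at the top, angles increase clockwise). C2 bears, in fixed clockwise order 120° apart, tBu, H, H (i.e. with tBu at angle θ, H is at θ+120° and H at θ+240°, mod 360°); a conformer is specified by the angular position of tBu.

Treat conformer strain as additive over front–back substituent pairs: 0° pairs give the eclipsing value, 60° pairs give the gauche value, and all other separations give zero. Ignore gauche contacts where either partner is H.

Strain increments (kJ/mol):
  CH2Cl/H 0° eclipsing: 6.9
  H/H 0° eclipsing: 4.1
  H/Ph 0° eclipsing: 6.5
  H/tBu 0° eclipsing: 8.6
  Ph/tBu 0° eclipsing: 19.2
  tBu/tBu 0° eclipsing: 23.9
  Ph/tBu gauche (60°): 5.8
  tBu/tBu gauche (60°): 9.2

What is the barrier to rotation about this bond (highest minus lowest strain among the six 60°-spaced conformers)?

tBu at 0° (eclipsed): H(0°)/tBu(0°) eclipsed 8.6; H(120°)/H(120°) eclipsed 4.1; Ph(240°)/H(240°) eclipsed 6.5 → 19.2 kJ/mol.
tBu at 60° (staggered): no non-H gauche contacts → 0.0 kJ/mol.
tBu at 120° (eclipsed): H(0°)/H(0°) eclipsed 4.1; H(120°)/tBu(120°) eclipsed 8.6; Ph(240°)/H(240°) eclipsed 6.5 → 19.2 kJ/mol.
tBu at 180° (staggered): Ph(240°)/tBu(180°) gauche 5.8 → 5.8 kJ/mol.
tBu at 240° (eclipsed): H(0°)/H(0°) eclipsed 4.1; H(120°)/H(120°) eclipsed 4.1; Ph(240°)/tBu(240°) eclipsed 19.2 → 27.4 kJ/mol.
tBu at 300° (staggered): Ph(240°)/tBu(300°) gauche 5.8 → 5.8 kJ/mol.
Max at 240° (27.4 kJ/mol), min at 60° (0.0 kJ/mol); barrier = 27.4 kJ/mol.

27.4 kJ/mol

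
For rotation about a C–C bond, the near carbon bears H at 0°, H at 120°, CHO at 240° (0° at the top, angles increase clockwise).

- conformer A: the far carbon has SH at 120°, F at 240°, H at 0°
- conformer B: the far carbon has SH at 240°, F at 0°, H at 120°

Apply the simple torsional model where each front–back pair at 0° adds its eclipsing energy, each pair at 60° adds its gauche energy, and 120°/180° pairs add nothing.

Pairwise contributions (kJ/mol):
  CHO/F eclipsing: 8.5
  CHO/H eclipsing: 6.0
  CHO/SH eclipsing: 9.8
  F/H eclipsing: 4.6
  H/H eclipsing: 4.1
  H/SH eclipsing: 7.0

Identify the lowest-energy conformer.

A (eclipsed): H–H eclipsed, H–SH eclipsed, CHO–F eclipsed; 4.1 + 7.0 + 8.5 = 19.6 kJ/mol.
B (eclipsed): H–F eclipsed, H–H eclipsed, CHO–SH eclipsed; 4.6 + 4.1 + 9.8 = 18.5 kJ/mol.
B has the lowest total (18.5 kJ/mol).

B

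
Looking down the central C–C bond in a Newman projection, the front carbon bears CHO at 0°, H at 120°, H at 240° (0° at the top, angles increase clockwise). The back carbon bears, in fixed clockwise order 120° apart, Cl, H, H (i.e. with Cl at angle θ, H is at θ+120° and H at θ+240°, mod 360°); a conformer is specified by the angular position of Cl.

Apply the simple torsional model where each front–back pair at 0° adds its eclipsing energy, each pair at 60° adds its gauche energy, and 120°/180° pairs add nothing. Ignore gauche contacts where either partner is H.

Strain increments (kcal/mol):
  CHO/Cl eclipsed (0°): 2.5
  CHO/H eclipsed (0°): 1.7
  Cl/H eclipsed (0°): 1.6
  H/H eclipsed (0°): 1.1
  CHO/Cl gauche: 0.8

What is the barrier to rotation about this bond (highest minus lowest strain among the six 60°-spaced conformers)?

4.7 kcal/mol

Cl at 0° (eclipsed): CHO(0°)/Cl(0°) eclipsed 2.5; H(120°)/H(120°) eclipsed 1.1; H(240°)/H(240°) eclipsed 1.1 → 4.7 kcal/mol.
Cl at 60° (staggered): CHO(0°)/Cl(60°) gauche 0.8 → 0.8 kcal/mol.
Cl at 120° (eclipsed): CHO(0°)/H(0°) eclipsed 1.7; H(120°)/Cl(120°) eclipsed 1.6; H(240°)/H(240°) eclipsed 1.1 → 4.4 kcal/mol.
Cl at 180° (staggered): no non-H gauche contacts → 0.0 kcal/mol.
Cl at 240° (eclipsed): CHO(0°)/H(0°) eclipsed 1.7; H(120°)/H(120°) eclipsed 1.1; H(240°)/Cl(240°) eclipsed 1.6 → 4.4 kcal/mol.
Cl at 300° (staggered): CHO(0°)/Cl(300°) gauche 0.8 → 0.8 kcal/mol.
Max at 0° (4.7 kcal/mol), min at 180° (0.0 kcal/mol); barrier = 4.7 kcal/mol.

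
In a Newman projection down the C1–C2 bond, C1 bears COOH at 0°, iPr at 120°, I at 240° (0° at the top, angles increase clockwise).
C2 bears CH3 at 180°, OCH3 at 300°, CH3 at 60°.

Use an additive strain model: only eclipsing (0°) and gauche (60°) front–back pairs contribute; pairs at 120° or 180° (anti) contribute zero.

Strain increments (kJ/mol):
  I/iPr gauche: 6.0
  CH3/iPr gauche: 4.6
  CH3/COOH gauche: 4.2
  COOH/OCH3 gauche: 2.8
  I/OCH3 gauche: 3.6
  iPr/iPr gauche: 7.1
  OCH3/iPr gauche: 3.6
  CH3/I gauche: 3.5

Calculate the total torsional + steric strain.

23.3 kJ/mol

This conformer is staggered. COOH at 0° is gauche with OCH3 at 300° (2.8); COOH at 0° is gauche with CH3 at 60° (4.2); iPr at 120° is gauche with CH3 at 180° (4.6); iPr at 120° is gauche with CH3 at 60° (4.6); I at 240° is gauche with CH3 at 180° (3.5); I at 240° is gauche with OCH3 at 300° (3.6). Total 23.3 kJ/mol.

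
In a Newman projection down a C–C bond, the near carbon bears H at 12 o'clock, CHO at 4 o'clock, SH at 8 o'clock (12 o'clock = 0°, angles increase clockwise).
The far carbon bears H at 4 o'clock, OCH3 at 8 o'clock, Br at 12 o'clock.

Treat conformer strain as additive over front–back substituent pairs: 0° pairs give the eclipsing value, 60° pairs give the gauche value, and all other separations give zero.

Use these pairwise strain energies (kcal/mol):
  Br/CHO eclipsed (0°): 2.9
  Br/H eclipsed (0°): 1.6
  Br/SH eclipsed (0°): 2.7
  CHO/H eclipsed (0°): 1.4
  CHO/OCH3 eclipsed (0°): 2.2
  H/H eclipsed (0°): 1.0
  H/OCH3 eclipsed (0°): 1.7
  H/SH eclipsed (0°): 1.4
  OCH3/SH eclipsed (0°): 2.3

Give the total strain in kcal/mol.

5.3 kcal/mol

This conformer (eclipsed): H(0°)/Br(0°) eclipsed 1.6; CHO(120°)/H(120°) eclipsed 1.4; SH(240°)/OCH3(240°) eclipsed 2.3 → 5.3 kcal/mol.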